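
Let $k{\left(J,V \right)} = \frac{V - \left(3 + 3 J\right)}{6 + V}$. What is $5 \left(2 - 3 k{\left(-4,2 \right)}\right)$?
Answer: $- \frac{85}{8} \approx -10.625$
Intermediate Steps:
$k{\left(J,V \right)} = \frac{-3 + V - 3 J}{6 + V}$ ($k{\left(J,V \right)} = \frac{V - \left(3 + 3 J\right)}{6 + V} = \frac{-3 + V - 3 J}{6 + V}$)
$5 \left(2 - 3 k{\left(-4,2 \right)}\right) = 5 \left(2 - 3 \frac{-3 + 2 - -12}{6 + 2}\right) = 5 \left(2 - 3 \frac{-3 + 2 + 12}{8}\right) = 5 \left(2 - 3 \cdot \frac{1}{8} \cdot 11\right) = 5 \left(2 - \frac{33}{8}\right) = 5 \left(- \frac{17}{8}\right) = - \frac{85}{8}$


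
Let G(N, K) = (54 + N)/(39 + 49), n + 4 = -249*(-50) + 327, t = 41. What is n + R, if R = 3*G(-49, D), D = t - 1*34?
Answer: 1124039/88 ≈ 12773.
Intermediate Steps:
n = 12773 (n = -4 + (-249*(-50) + 327) = -4 + (12450 + 327) = -4 + 12777 = 12773)
D = 7 (D = 41 - 1*34 = 41 - 34 = 7)
G(N, K) = 27/44 + N/88 (G(N, K) = (54 + N)/88 = (54 + N)*(1/88) = 27/44 + N/88)
R = 15/88 (R = 3*(27/44 + (1/88)*(-49)) = 3*(27/44 - 49/88) = 3*(5/88) = 15/88 ≈ 0.17045)
n + R = 12773 + 15/88 = 1124039/88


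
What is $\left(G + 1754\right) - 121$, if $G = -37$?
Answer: $1596$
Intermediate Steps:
$\left(G + 1754\right) - 121 = \left(-37 + 1754\right) - 121 = 1717 - 121 = 1596$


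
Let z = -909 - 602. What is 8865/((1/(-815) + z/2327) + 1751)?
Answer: 16812516825/3319546463 ≈ 5.0647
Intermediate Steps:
z = -1511
8865/((1/(-815) + z/2327) + 1751) = 8865/((1/(-815) - 1511/2327) + 1751) = 8865/((-1/815 - 1511*1/2327) + 1751) = 8865/((-1/815 - 1511/2327) + 1751) = 8865/(-1233792/1896505 + 1751) = 8865/(3319546463/1896505) = 8865*(1896505/3319546463) = 16812516825/3319546463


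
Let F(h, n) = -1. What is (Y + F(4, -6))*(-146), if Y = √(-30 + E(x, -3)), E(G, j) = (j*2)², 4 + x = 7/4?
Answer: 146 - 146*√6 ≈ -211.63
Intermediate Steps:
x = -9/4 (x = -4 + 7/4 = -9/4 ≈ -2.2500)
E(G, j) = 4*j² (E(G, j) = (2*j)² = 4*j²)
Y = √6 (Y = √(-30 + 4*(-3)²) = √(-30 + 4*9) = √(-30 + 36) = √6 ≈ 2.4495)
(Y + F(4, -6))*(-146) = (√6 - 1)*(-146) = (-1 + √6)*(-146) = 146 - 146*√6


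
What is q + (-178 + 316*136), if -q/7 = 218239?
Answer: -1484875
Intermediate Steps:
q = -1527673 (q = -7*218239 = -1527673)
q + (-178 + 316*136) = -1527673 + (-178 + 316*136) = -1527673 + (-178 + 42976) = -1527673 + 42798 = -1484875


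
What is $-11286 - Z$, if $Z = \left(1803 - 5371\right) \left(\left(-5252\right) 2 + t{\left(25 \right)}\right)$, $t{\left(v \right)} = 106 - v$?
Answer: $-37200550$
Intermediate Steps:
$Z = 37189264$ ($Z = \left(1803 - 5371\right) \left(\left(-5252\right) 2 + \left(106 - 25\right)\right) = - 3568 \left(-10504 + \left(106 - 25\right)\right) = - 3568 \left(-10504 + 81\right) = \left(-3568\right) \left(-10423\right) = 37189264$)
$-11286 - Z = -11286 - 37189264 = -37200550$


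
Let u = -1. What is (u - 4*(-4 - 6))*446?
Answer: 17394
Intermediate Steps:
(u - 4*(-4 - 6))*446 = (-1 - 4*(-4 - 6))*446 = (-1 - 4*(-10))*446 = (-1 + 40)*446 = 39*446 = 17394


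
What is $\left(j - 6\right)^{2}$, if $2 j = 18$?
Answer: $9$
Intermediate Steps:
$j = 9$ ($j = \frac{1}{2} \cdot 18 = 9$)
$\left(j - 6\right)^{2} = \left(9 - 6\right)^{2} = 3^{2} = 9$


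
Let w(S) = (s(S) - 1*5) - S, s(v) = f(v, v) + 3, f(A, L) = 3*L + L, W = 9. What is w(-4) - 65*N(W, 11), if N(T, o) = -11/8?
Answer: 603/8 ≈ 75.375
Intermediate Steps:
f(A, L) = 4*L
s(v) = 3 + 4*v (s(v) = 4*v + 3 = 3 + 4*v)
N(T, o) = -11/8 (N(T, o) = -11*⅛ = -11/8)
w(S) = -2 + 3*S (w(S) = ((3 + 4*S) - 1*5) - S = ((3 + 4*S) - 5) - S = (-2 + 4*S) - S = -2 + 3*S)
w(-4) - 65*N(W, 11) = (-2 + 3*(-4)) - 65*(-11/8) = (-2 - 12) + 715/8 = -14 + 715/8 = 603/8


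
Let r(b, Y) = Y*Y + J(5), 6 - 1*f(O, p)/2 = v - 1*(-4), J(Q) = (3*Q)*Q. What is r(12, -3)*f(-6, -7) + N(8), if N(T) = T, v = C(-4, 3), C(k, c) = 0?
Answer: 344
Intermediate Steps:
v = 0
J(Q) = 3*Q²
f(O, p) = 4 (f(O, p) = 12 - 2*(0 - 1*(-4)) = 12 - 2*(0 + 4) = 12 - 2*4 = 12 - 8 = 4)
r(b, Y) = 75 + Y² (r(b, Y) = Y*Y + 3*5² = Y² + 3*25 = Y² + 75 = 75 + Y²)
r(12, -3)*f(-6, -7) + N(8) = (75 + (-3)²)*4 + 8 = (75 + 9)*4 + 8 = 84*4 + 8 = 336 + 8 = 344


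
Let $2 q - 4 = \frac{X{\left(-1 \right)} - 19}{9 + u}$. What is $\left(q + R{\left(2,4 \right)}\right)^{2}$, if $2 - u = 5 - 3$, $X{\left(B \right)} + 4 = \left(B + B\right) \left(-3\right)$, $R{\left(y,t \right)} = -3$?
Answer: $\frac{1225}{324} \approx 3.7809$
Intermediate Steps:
$X{\left(B \right)} = -4 - 6 B$ ($X{\left(B \right)} = -4 + \left(B + B\right) \left(-3\right) = -4 + 2 B \left(-3\right) = -4 - 6 B$)
$u = 0$ ($u = 2 - \left(5 - 3\right) = 2 - 2 = 0$)
$q = \frac{19}{18}$ ($q = 2 + \frac{\left(\left(-4 - -6\right) - 19\right) \frac{1}{9 + 0}}{2} = 2 + \frac{\left(\left(-4 + 6\right) - 19\right) \frac{1}{9}}{2} = 2 + \frac{\left(2 - 19\right) \frac{1}{9}}{2} = 2 + \frac{\left(-17\right) \frac{1}{9}}{2} = 2 + \frac{1}{2} \left(- \frac{17}{9}\right) = 2 - \frac{17}{18} = \frac{19}{18} \approx 1.0556$)
$\left(q + R{\left(2,4 \right)}\right)^{2} = \left(\frac{19}{18} - 3\right)^{2} = \left(- \frac{35}{18}\right)^{2} = \frac{1225}{324}$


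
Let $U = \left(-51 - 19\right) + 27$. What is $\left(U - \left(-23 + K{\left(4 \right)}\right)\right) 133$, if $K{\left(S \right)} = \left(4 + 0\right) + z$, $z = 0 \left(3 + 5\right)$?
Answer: $-3192$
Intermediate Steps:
$z = 0$ ($z = 0 \cdot 8 = 0$)
$U = -43$ ($U = -70 + 27 = -43$)
$K{\left(S \right)} = 4$ ($K{\left(S \right)} = \left(4 + 0\right) + 0 = 4 + 0 = 4$)
$\left(U - \left(-23 + K{\left(4 \right)}\right)\right) 133 = \left(-43 + \left(23 - 4\right)\right) 133 = \left(-43 + 19\right) 133 = \left(-24\right) 133 = -3192$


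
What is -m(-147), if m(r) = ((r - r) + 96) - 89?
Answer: -7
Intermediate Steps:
m(r) = 7 (m(r) = (0 + 96) - 89 = 96 - 89 = 7)
-m(-147) = -1*7 = -7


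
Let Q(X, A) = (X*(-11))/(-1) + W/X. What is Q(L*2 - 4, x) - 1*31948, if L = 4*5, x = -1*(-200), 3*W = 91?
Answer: -3407525/108 ≈ -31551.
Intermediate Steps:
W = 91/3 (W = (⅓)*91 = 91/3 ≈ 30.333)
x = 200
L = 20
Q(X, A) = 11*X + 91/(3*X) (Q(X, A) = (X*(-11))/(-1) + 91/(3*X) = -11*X*(-1) + 91/(3*X) = 11*X + 91/(3*X))
Q(L*2 - 4, x) - 1*31948 = (11*(20*2 - 4) + 91/(3*(20*2 - 4))) - 1*31948 = (11*(40 - 4) + 91/(3*(40 - 4))) - 31948 = (11*36 + (91/3)/36) - 31948 = (396 + (91/3)*(1/36)) - 31948 = (396 + 91/108) - 31948 = 42859/108 - 31948 = -3407525/108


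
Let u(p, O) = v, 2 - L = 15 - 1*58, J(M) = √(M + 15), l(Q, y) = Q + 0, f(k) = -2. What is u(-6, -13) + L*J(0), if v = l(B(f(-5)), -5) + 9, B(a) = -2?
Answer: 7 + 45*√15 ≈ 181.28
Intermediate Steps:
l(Q, y) = Q
J(M) = √(15 + M)
L = 45 (L = 2 - (15 - 1*58) = 2 - (15 - 58) = 2 - 1*(-43) = 2 + 43 = 45)
v = 7 (v = -2 + 9 = 7)
u(p, O) = 7
u(-6, -13) + L*J(0) = 7 + 45*√(15 + 0) = 7 + 45*√15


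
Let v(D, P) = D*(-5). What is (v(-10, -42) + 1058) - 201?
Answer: 907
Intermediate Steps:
v(D, P) = -5*D
(v(-10, -42) + 1058) - 201 = (-5*(-10) + 1058) - 201 = (50 + 1058) - 201 = 1108 - 201 = 907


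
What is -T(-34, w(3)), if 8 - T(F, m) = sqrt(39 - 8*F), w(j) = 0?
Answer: -8 + sqrt(311) ≈ 9.6352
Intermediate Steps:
T(F, m) = 8 - sqrt(39 - 8*F)
-T(-34, w(3)) = -(8 - sqrt(39 - 8*(-34))) = -(8 - sqrt(39 + 272)) = -(8 - sqrt(311)) = -8 + sqrt(311)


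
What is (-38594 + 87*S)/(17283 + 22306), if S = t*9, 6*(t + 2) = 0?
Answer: -40160/39589 ≈ -1.0144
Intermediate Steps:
t = -2 (t = -2 + (⅙)*0 = -2 + 0 = -2)
S = -18 (S = -2*9 = -18)
(-38594 + 87*S)/(17283 + 22306) = (-38594 + 87*(-18))/(17283 + 22306) = (-38594 - 1566)/39589 = -40160*1/39589 = -40160/39589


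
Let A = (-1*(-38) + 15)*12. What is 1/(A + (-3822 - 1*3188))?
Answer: -1/6374 ≈ -0.00015689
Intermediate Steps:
A = 636 (A = (38 + 15)*12 = 53*12 = 636)
1/(A + (-3822 - 1*3188)) = 1/(636 + (-3822 - 1*3188)) = 1/(636 + (-3822 - 3188)) = 1/(636 - 7010) = 1/(-6374) = -1/6374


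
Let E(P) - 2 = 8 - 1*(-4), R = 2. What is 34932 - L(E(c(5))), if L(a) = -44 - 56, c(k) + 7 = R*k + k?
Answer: 35032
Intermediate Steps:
c(k) = -7 + 3*k (c(k) = -7 + (2*k + k) = -7 + 3*k)
E(P) = 14 (E(P) = 2 + (8 - 1*(-4)) = 2 + (8 + 4) = 2 + 12 = 14)
L(a) = -100
34932 - L(E(c(5))) = 34932 - 1*(-100) = 34932 + 100 = 35032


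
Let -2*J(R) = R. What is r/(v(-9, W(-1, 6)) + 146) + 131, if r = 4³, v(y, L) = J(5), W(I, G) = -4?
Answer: 37725/287 ≈ 131.45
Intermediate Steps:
J(R) = -R/2
v(y, L) = -5/2 (v(y, L) = -½*5 = -5/2)
r = 64
r/(v(-9, W(-1, 6)) + 146) + 131 = 64/(-5/2 + 146) + 131 = 64/(287/2) + 131 = 64*(2/287) + 131 = 128/287 + 131 = 37725/287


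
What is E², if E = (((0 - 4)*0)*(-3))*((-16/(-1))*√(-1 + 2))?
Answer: 0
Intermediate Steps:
E = 0 (E = (-4*0*(-3))*((-16*(-1))*√1) = (0*(-3))*(-4*(-4)*1) = 0*(16*1) = 0*16 = 0)
E² = 0² = 0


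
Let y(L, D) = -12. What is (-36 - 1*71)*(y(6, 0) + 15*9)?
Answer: -13161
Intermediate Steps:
(-36 - 1*71)*(y(6, 0) + 15*9) = (-36 - 1*71)*(-12 + 15*9) = (-36 - 71)*(-12 + 135) = -107*123 = -13161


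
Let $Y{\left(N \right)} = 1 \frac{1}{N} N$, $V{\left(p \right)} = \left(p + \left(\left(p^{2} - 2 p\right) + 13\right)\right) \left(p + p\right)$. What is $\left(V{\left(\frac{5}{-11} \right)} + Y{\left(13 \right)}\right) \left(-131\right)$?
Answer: $\frac{1991069}{1331} \approx 1495.9$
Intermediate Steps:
$V{\left(p \right)} = 2 p \left(13 + p^{2} - p\right)$ ($V{\left(p \right)} = \left(p + \left(13 + p^{2} - 2 p\right)\right) 2 p = \left(13 + p^{2} - p\right) 2 p = 2 p \left(13 + p^{2} - p\right)$)
$Y{\left(N \right)} = 1$ ($Y{\left(N \right)} = \frac{N}{N} = 1$)
$\left(V{\left(\frac{5}{-11} \right)} + Y{\left(13 \right)}\right) \left(-131\right) = \left(2 \frac{5}{-11} \left(13 + \left(\frac{5}{-11}\right)^{2} - \frac{5}{-11}\right) + 1\right) \left(-131\right) = \left(2 \cdot 5 \left(- \frac{1}{11}\right) \left(13 + \left(5 \left(- \frac{1}{11}\right)\right)^{2} - 5 \left(- \frac{1}{11}\right)\right) + 1\right) \left(-131\right) = \left(2 \left(- \frac{5}{11}\right) \left(13 + \left(- \frac{5}{11}\right)^{2} - - \frac{5}{11}\right) + 1\right) \left(-131\right) = \left(2 \left(- \frac{5}{11}\right) \left(13 + \frac{25}{121} + \frac{5}{11}\right) + 1\right) \left(-131\right) = \left(2 \left(- \frac{5}{11}\right) \frac{1653}{121} + 1\right) \left(-131\right) = \left(- \frac{16530}{1331} + 1\right) \left(-131\right) = \left(- \frac{15199}{1331}\right) \left(-131\right) = \frac{1991069}{1331}$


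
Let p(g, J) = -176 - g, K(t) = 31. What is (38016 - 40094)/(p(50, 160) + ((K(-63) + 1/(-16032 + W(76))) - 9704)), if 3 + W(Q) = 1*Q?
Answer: 16581401/78989071 ≈ 0.20992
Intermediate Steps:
W(Q) = -3 + Q (W(Q) = -3 + 1*Q = -3 + Q)
(38016 - 40094)/(p(50, 160) + ((K(-63) + 1/(-16032 + W(76))) - 9704)) = (38016 - 40094)/((-176 - 1*50) + ((31 + 1/(-16032 + (-3 + 76))) - 9704)) = -2078/((-176 - 50) + ((31 + 1/(-16032 + 73)) - 9704)) = -2078/(-226 + ((31 + 1/(-15959)) - 9704)) = -2078/(-226 + ((31 - 1/15959) - 9704)) = -2078/(-226 + (494728/15959 - 9704)) = -2078/(-226 - 154371408/15959) = -2078/(-157978142/15959) = -2078*(-15959/157978142) = 16581401/78989071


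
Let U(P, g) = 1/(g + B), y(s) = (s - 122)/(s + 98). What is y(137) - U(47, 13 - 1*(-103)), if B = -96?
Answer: 13/940 ≈ 0.013830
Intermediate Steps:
y(s) = (-122 + s)/(98 + s)
U(P, g) = 1/(-96 + g) (U(P, g) = 1/(g - 96) = 1/(-96 + g))
y(137) - U(47, 13 - 1*(-103)) = (-122 + 137)/(98 + 137) - 1/(-96 + (13 - 1*(-103))) = 15/235 - 1/(-96 + (13 + 103)) = (1/235)*15 - 1/(-96 + 116) = 3/47 - 1/20 = 13/940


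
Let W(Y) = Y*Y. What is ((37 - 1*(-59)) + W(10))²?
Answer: 38416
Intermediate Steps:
W(Y) = Y²
((37 - 1*(-59)) + W(10))² = ((37 - 1*(-59)) + 10²)² = ((37 + 59) + 100)² = (96 + 100)² = 196² = 38416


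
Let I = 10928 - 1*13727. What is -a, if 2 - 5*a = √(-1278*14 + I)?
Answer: -⅖ + 33*I*√19/5 ≈ -0.4 + 28.769*I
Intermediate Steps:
I = -2799 (I = 10928 - 13727 = -2799)
a = ⅖ - 33*I*√19/5 (a = ⅖ - √(-1278*14 - 2799)/5 = ⅖ - √(-17892 - 2799)/5 = ⅖ - 33*I*√19/5 ≈ 0.4 - 28.769*I)
-a = -(⅖ - 33*I*√19/5) = -⅖ + 33*I*√19/5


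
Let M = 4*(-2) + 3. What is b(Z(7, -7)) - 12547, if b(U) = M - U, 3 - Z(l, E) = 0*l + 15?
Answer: -12540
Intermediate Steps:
M = -5 (M = -8 + 3 = -5)
Z(l, E) = -12 (Z(l, E) = 3 - (0*l + 15) = 3 - (0 + 15) = 3 - 1*15 = 3 - 15 = -12)
b(U) = -5 - U
b(Z(7, -7)) - 12547 = (-5 - 1*(-12)) - 12547 = (-5 + 12) - 12547 = 7 - 12547 = -12540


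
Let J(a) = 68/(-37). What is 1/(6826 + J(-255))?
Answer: 37/252494 ≈ 0.00014654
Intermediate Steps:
J(a) = -68/37 (J(a) = 68*(-1/37) = -68/37)
1/(6826 + J(-255)) = 1/(6826 - 68/37) = 1/(252494/37) = 37/252494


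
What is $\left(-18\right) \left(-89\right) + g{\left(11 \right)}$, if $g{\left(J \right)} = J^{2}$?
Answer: $1723$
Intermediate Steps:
$\left(-18\right) \left(-89\right) + g{\left(11 \right)} = \left(-18\right) \left(-89\right) + 11^{2} = 1602 + 121 = 1723$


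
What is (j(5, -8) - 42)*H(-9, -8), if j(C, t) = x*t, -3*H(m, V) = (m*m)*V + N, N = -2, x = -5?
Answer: -1300/3 ≈ -433.33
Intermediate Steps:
H(m, V) = ⅔ - V*m²/3 (H(m, V) = -((m*m)*V - 2)/3 = -(m²*V - 2)/3 = -(V*m² - 2)/3 = -(-2 + V*m²)/3 = ⅔ - V*m²/3)
j(C, t) = -5*t
(j(5, -8) - 42)*H(-9, -8) = (-5*(-8) - 42)*(⅔ - ⅓*(-8)*(-9)²) = (40 - 42)*(⅔ - ⅓*(-8)*81) = -2*(⅔ + 216) = -2*650/3 = -1300/3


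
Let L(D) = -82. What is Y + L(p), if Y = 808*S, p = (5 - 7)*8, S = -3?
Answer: -2506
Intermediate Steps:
p = -16 (p = -2*8 = -16)
Y = -2424 (Y = 808*(-3) = -2424)
Y + L(p) = -2424 - 82 = -2506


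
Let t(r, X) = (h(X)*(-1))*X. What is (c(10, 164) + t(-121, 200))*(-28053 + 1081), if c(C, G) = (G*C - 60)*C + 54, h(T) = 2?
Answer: -416825288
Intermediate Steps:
t(r, X) = -2*X (t(r, X) = (2*(-1))*X = -2*X)
c(C, G) = 54 + C*(-60 + C*G) (c(C, G) = (C*G - 60)*C + 54 = (-60 + C*G)*C + 54 = C*(-60 + C*G) + 54 = 54 + C*(-60 + C*G))
(c(10, 164) + t(-121, 200))*(-28053 + 1081) = ((54 - 60*10 + 164*10²) - 2*200)*(-28053 + 1081) = ((54 - 600 + 164*100) - 400)*(-26972) = ((54 - 600 + 16400) - 400)*(-26972) = (15854 - 400)*(-26972) = 15454*(-26972) = -416825288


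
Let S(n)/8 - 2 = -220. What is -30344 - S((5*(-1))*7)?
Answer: -28600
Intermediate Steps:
S(n) = -1744 (S(n) = 16 + 8*(-220) = 16 - 1760 = -1744)
-30344 - S((5*(-1))*7) = -30344 - 1*(-1744) = -30344 + 1744 = -28600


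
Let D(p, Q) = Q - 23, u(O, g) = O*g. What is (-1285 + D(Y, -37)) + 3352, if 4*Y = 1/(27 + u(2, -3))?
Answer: 2007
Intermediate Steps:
Y = 1/84 (Y = 1/(4*(27 + 2*(-3))) = 1/(4*(27 - 6)) = (¼)/21 = (¼)*(1/21) = 1/84 ≈ 0.011905)
D(p, Q) = -23 + Q
(-1285 + D(Y, -37)) + 3352 = (-1285 + (-23 - 37)) + 3352 = (-1285 - 60) + 3352 = -1345 + 3352 = 2007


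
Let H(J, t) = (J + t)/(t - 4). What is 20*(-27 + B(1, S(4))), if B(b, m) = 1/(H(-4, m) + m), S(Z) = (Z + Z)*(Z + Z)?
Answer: -7016/13 ≈ -539.69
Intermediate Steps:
H(J, t) = (J + t)/(-4 + t)
S(Z) = 4*Z² (S(Z) = (2*Z)*(2*Z) = 4*Z²)
B(b, m) = 1/(1 + m) (B(b, m) = 1/((-4 + m)/(-4 + m) + m) = 1/(1 + m))
20*(-27 + B(1, S(4))) = 20*(-27 + 1/(1 + 4*4²)) = 20*(-27 + 1/(1 + 4*16)) = 20*(-27 + 1/(1 + 64)) = 20*(-27 + 1/65) = 20*(-1754/65) = -7016/13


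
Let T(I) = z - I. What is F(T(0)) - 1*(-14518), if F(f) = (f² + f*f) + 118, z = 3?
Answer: 14654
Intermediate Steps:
T(I) = 3 - I
F(f) = 118 + 2*f² (F(f) = (f² + f²) + 118 = 2*f² + 118 = 118 + 2*f²)
F(T(0)) - 1*(-14518) = (118 + 2*(3 - 1*0)²) - 1*(-14518) = (118 + 2*(3 + 0)²) + 14518 = (118 + 2*3²) + 14518 = (118 + 2*9) + 14518 = (118 + 18) + 14518 = 136 + 14518 = 14654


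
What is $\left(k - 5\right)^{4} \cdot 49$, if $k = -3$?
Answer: $200704$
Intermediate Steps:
$\left(k - 5\right)^{4} \cdot 49 = \left(-3 - 5\right)^{4} \cdot 49 = \left(-8\right)^{4} \cdot 49 = 4096 \cdot 49 = 200704$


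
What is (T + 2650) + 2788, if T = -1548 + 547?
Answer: 4437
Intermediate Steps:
T = -1001
(T + 2650) + 2788 = (-1001 + 2650) + 2788 = 1649 + 2788 = 4437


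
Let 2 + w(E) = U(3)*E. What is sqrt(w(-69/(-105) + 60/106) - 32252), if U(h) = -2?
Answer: 6*I*sqrt(3083201065)/1855 ≈ 179.6*I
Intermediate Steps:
w(E) = -2 - 2*E
sqrt(w(-69/(-105) + 60/106) - 32252) = sqrt((-2 - 2*(-69/(-105) + 60/106)) - 32252) = sqrt((-2 - 2*(-69*(-1/105) + 60*(1/106))) - 32252) = sqrt((-2 - 2*(23/35 + 30/53)) - 32252) = sqrt((-2 - 2*2269/1855) - 32252) = sqrt((-2 - 4538/1855) - 32252) = sqrt(-8248/1855 - 32252) = sqrt(-59835708/1855) = 6*I*sqrt(3083201065)/1855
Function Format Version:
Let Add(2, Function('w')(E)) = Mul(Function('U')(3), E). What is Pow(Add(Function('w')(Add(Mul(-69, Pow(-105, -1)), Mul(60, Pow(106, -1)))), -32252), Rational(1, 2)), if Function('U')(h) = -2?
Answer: Mul(Rational(6, 1855), I, Pow(3083201065, Rational(1, 2))) ≈ Mul(179.60, I)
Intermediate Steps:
Function('w')(E) = Add(-2, Mul(-2, E))
Pow(Add(Function('w')(Add(Mul(-69, Pow(-105, -1)), Mul(60, Pow(106, -1)))), -32252), Rational(1, 2)) = Pow(Add(Add(-2, Mul(-2, Add(Mul(-69, Pow(-105, -1)), Mul(60, Pow(106, -1))))), -32252), Rational(1, 2)) = Pow(Add(Add(-2, Mul(-2, Add(Mul(-69, Rational(-1, 105)), Mul(60, Rational(1, 106))))), -32252), Rational(1, 2)) = Pow(Add(Add(-2, Mul(-2, Add(Rational(23, 35), Rational(30, 53)))), -32252), Rational(1, 2)) = Pow(Add(Add(-2, Mul(-2, Rational(2269, 1855))), -32252), Rational(1, 2)) = Pow(Add(Add(-2, Rational(-4538, 1855)), -32252), Rational(1, 2)) = Pow(Add(Rational(-8248, 1855), -32252), Rational(1, 2)) = Pow(Rational(-59835708, 1855), Rational(1, 2)) = Mul(Rational(6, 1855), I, Pow(3083201065, Rational(1, 2)))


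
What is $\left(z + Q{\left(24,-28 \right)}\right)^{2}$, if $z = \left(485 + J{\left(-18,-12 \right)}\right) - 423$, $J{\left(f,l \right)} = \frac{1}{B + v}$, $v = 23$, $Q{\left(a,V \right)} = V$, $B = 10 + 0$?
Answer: $\frac{1261129}{1089} \approx 1158.1$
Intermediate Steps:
$B = 10$
$J{\left(f,l \right)} = \frac{1}{33}$ ($J{\left(f,l \right)} = \frac{1}{10 + 23} = \frac{1}{33}$)
$z = \frac{2047}{33}$ ($z = \left(485 + \frac{1}{33}\right) - 423 = \frac{16006}{33} - 423 = \frac{2047}{33} \approx 62.03$)
$\left(z + Q{\left(24,-28 \right)}\right)^{2} = \left(\frac{2047}{33} - 28\right)^{2} = \left(\frac{1123}{33}\right)^{2} = \frac{1261129}{1089}$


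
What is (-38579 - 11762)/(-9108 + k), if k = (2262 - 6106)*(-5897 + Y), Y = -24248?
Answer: -50341/115868272 ≈ -0.00043447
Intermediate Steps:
k = 115877380 (k = (2262 - 6106)*(-5897 - 24248) = -3844*(-30145) = 115877380)
(-38579 - 11762)/(-9108 + k) = (-38579 - 11762)/(-9108 + 115877380) = -50341/115868272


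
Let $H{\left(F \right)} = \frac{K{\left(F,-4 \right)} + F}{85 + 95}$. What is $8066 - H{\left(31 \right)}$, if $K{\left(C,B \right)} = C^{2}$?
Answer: $\frac{362722}{45} \approx 8060.5$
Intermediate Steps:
$H{\left(F \right)} = \frac{F}{180} + \frac{F^{2}}{180}$ ($H{\left(F \right)} = \frac{F^{2} + F}{85 + 95} = \frac{F + F^{2}}{180} = \left(F + F^{2}\right) \frac{1}{180} = \frac{F}{180} + \frac{F^{2}}{180}$)
$8066 - H{\left(31 \right)} = 8066 - \frac{1}{180} \cdot 31 \left(1 + 31\right) = 8066 - \frac{1}{180} \cdot 31 \cdot 32 = 8066 - \frac{248}{45} = \frac{362722}{45}$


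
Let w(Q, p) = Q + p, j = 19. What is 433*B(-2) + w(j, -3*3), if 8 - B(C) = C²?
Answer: 1742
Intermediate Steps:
B(C) = 8 - C²
433*B(-2) + w(j, -3*3) = 433*(8 - 1*(-2)²) + (19 - 3*3) = 433*(8 - 1*4) + (19 - 9) = 433*(8 - 4) + 10 = 433*4 + 10 = 1732 + 10 = 1742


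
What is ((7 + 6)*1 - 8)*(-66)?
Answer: -330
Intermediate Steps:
((7 + 6)*1 - 8)*(-66) = (13*1 - 8)*(-66) = (13 - 8)*(-66) = 5*(-66) = -330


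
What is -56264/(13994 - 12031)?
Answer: -4328/151 ≈ -28.662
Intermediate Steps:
-56264/(13994 - 12031) = -56264/1963 = -56264*1/1963 = -4328/151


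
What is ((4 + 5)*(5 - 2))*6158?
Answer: 166266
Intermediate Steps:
((4 + 5)*(5 - 2))*6158 = (9*3)*6158 = 27*6158 = 166266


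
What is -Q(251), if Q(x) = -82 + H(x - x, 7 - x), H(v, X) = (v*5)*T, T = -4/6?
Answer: 82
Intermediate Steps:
T = -2/3 (T = -4*1/6 = -2/3 ≈ -0.66667)
H(v, X) = -10*v/3 (H(v, X) = (v*5)*(-2/3) = (5*v)*(-2/3) = -10*v/3)
Q(x) = -82 (Q(x) = -82 - 10*(x - x)/3 = -82 - 10/3*0 = -82 + 0 = -82)
-Q(251) = -1*(-82) = 82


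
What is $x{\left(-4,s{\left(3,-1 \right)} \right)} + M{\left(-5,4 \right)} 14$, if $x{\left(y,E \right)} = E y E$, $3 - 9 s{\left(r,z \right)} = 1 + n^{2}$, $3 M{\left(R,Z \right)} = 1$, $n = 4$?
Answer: $- \frac{406}{81} \approx -5.0123$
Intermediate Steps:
$M{\left(R,Z \right)} = \frac{1}{3}$ ($M{\left(R,Z \right)} = \frac{1}{3} \cdot 1 = \frac{1}{3}$)
$s{\left(r,z \right)} = - \frac{14}{9}$ ($s{\left(r,z \right)} = \frac{1}{3} - \frac{1 + 4^{2}}{9} = \frac{1}{3} - \frac{1 + 16}{9} = \frac{1}{3} - \frac{17}{9} = - \frac{14}{9}$)
$x{\left(y,E \right)} = y E^{2}$
$x{\left(-4,s{\left(3,-1 \right)} \right)} + M{\left(-5,4 \right)} 14 = - 4 \left(- \frac{14}{9}\right)^{2} + \frac{1}{3} \cdot 14 = \left(-4\right) \frac{196}{81} + \frac{14}{3} = - \frac{784}{81} + \frac{14}{3} = - \frac{406}{81}$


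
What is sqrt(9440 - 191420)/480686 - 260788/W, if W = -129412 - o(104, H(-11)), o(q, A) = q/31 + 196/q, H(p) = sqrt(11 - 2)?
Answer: 210195128/104310295 + 3*I*sqrt(5055)/240343 ≈ 2.0151 + 0.00088746*I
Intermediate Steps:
H(p) = 3 (H(p) = sqrt(9) = 3)
o(q, A) = 196/q + q/31 (o(q, A) = q*(1/31) + 196/q = q/31 + 196/q = 196/q + q/31)
W = -104310295/806 (W = -129412 - (196/104 + (1/31)*104) = -129412 - (196*(1/104) + 104/31) = -129412 - (49/26 + 104/31) = -129412 - 1*4223/806 = -129412 - 4223/806 = -104310295/806 ≈ -1.2942e+5)
sqrt(9440 - 191420)/480686 - 260788/W = sqrt(9440 - 191420)/480686 - 260788/(-104310295/806) = sqrt(-181980)*(1/480686) - 260788*(-806/104310295) = (6*I*sqrt(5055))*(1/480686) + 210195128/104310295 = 3*I*sqrt(5055)/240343 + 210195128/104310295 = 210195128/104310295 + 3*I*sqrt(5055)/240343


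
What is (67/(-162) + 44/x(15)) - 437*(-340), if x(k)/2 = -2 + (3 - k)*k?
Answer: 2190358481/14742 ≈ 1.4858e+5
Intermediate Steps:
x(k) = -4 + 2*k*(3 - k) (x(k) = 2*(-2 + (3 - k)*k) = 2*(-2 + k*(3 - k)) = -4 + 2*k*(3 - k))
(67/(-162) + 44/x(15)) - 437*(-340) = (67/(-162) + 44/(-4 - 2*15² + 6*15)) - 437*(-340) = (67*(-1/162) + 44/(-4 - 2*225 + 90)) + 148580 = (-67/162 + 44/(-4 - 450 + 90)) + 148580 = (-67/162 + 44/(-364)) + 148580 = (-67/162 + 44*(-1/364)) + 148580 = (-67/162 - 11/91) + 148580 = -7879/14742 + 148580 = 2190358481/14742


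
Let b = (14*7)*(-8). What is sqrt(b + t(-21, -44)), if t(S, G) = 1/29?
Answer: I*sqrt(659315)/29 ≈ 27.999*I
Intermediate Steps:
b = -784 (b = 98*(-8) = -784)
t(S, G) = 1/29
sqrt(b + t(-21, -44)) = sqrt(-784 + 1/29) = sqrt(-22735/29) = I*sqrt(659315)/29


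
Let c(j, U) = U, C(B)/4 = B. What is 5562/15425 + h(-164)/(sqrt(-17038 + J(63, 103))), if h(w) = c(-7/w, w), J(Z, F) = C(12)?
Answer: 5562/15425 + 82*I*sqrt(16990)/8495 ≈ 0.36058 + 1.2582*I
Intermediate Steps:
C(B) = 4*B
J(Z, F) = 48 (J(Z, F) = 4*12 = 48)
h(w) = w
5562/15425 + h(-164)/(sqrt(-17038 + J(63, 103))) = 5562/15425 - 164/sqrt(-17038 + 48) = 5562*(1/15425) - 164*(-I*sqrt(16990)/16990) = 5562/15425 - 164*(-I*sqrt(16990)/16990) = 5562/15425 - (-82)*I*sqrt(16990)/8495 = 5562/15425 + 82*I*sqrt(16990)/8495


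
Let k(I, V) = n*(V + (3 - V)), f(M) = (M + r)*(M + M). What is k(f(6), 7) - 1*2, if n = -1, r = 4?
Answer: -5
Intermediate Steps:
f(M) = 2*M*(4 + M) (f(M) = (M + 4)*(M + M) = (4 + M)*(2*M) = 2*M*(4 + M))
k(I, V) = -3 (k(I, V) = -(V + (3 - V)) = -1*3 = -3)
k(f(6), 7) - 1*2 = -3 - 1*2 = -3 - 2 = -5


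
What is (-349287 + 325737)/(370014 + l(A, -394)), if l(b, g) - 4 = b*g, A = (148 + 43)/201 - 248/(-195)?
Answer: -17093375/267935942 ≈ -0.063797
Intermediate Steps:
A = 9677/4355 (A = 191*(1/201) - 248*(-1/195) = 191/201 + 248/195 = 9677/4355 ≈ 2.2220)
l(b, g) = 4 + b*g
(-349287 + 325737)/(370014 + l(A, -394)) = (-349287 + 325737)/(370014 + (4 + (9677/4355)*(-394))) = -23550/(370014 + (4 - 3812738/4355)) = -23550/(370014 - 3795318/4355) = -23550/1607615652/4355 = -23550*4355/1607615652 = -17093375/267935942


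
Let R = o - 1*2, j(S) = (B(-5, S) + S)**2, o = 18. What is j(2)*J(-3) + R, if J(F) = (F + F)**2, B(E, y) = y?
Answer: 592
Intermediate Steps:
j(S) = 4*S**2 (j(S) = (S + S)**2 = (2*S)**2 = 4*S**2)
R = 16 (R = 18 - 1*2 = 18 - 2 = 16)
J(F) = 4*F**2 (J(F) = (2*F)**2 = 4*F**2)
j(2)*J(-3) + R = (4*2**2)*(4*(-3)**2) + 16 = (4*4)*(4*9) + 16 = 16*36 + 16 = 576 + 16 = 592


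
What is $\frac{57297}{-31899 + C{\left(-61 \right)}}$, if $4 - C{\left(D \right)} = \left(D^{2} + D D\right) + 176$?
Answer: $- \frac{19099}{13171} \approx -1.4501$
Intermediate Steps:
$C{\left(D \right)} = -172 - 2 D^{2}$ ($C{\left(D \right)} = 4 - \left(\left(D^{2} + D D\right) + 176\right) = 4 - \left(\left(D^{2} + D^{2}\right) + 176\right) = 4 - \left(2 D^{2} + 176\right) = 4 - \left(176 + 2 D^{2}\right) = -172 - 2 D^{2}$)
$\frac{57297}{-31899 + C{\left(-61 \right)}} = \frac{57297}{-31899 - \left(172 + 2 \left(-61\right)^{2}\right)} = \frac{57297}{-31899 - 7614} = \frac{57297}{-39513} = 57297 \left(- \frac{1}{39513}\right) = - \frac{19099}{13171}$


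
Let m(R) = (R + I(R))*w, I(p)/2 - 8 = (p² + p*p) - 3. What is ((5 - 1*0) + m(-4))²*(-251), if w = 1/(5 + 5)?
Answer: -36144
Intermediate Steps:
I(p) = 10 + 4*p² (I(p) = 16 + 2*((p² + p*p) - 3) = 16 + 2*((p² + p²) - 3) = 16 + 2*(2*p² - 3) = 16 + 2*(-3 + 2*p²) = 16 + (-6 + 4*p²) = 10 + 4*p²)
w = ⅒ (w = 1/10 = ⅒ ≈ 0.10000)
m(R) = 1 + R/10 + 2*R²/5 (m(R) = (R + (10 + 4*R²))*(⅒) = (10 + R + 4*R²)*(⅒) = 1 + R/10 + 2*R²/5)
((5 - 1*0) + m(-4))²*(-251) = ((5 - 1*0) + (1 + (⅒)*(-4) + (⅖)*(-4)²))²*(-251) = ((5 + 0) + (1 - ⅖ + (⅖)*16))²*(-251) = (5 + (1 - ⅖ + 32/5))²*(-251) = (5 + 7)²*(-251) = 12²*(-251) = 144*(-251) = -36144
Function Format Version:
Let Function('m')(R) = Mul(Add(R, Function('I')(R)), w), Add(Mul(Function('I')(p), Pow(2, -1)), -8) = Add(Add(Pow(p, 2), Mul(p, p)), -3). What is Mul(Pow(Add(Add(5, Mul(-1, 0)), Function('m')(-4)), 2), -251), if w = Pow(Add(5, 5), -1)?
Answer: -36144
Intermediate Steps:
Function('I')(p) = Add(10, Mul(4, Pow(p, 2))) (Function('I')(p) = Add(16, Mul(2, Add(Add(Pow(p, 2), Mul(p, p)), -3))) = Add(16, Mul(2, Add(Add(Pow(p, 2), Pow(p, 2)), -3))) = Add(16, Mul(2, Add(Mul(2, Pow(p, 2)), -3))) = Add(16, Mul(2, Add(-3, Mul(2, Pow(p, 2))))) = Add(16, Add(-6, Mul(4, Pow(p, 2)))) = Add(10, Mul(4, Pow(p, 2))))
w = Rational(1, 10) (w = Pow(10, -1) = Rational(1, 10) ≈ 0.10000)
Function('m')(R) = Add(1, Mul(Rational(1, 10), R), Mul(Rational(2, 5), Pow(R, 2))) (Function('m')(R) = Mul(Add(R, Add(10, Mul(4, Pow(R, 2)))), Rational(1, 10)) = Mul(Add(10, R, Mul(4, Pow(R, 2))), Rational(1, 10)) = Add(1, Mul(Rational(1, 10), R), Mul(Rational(2, 5), Pow(R, 2))))
Mul(Pow(Add(Add(5, Mul(-1, 0)), Function('m')(-4)), 2), -251) = Mul(Pow(Add(Add(5, Mul(-1, 0)), Add(1, Mul(Rational(1, 10), -4), Mul(Rational(2, 5), Pow(-4, 2)))), 2), -251) = Mul(Pow(Add(Add(5, 0), Add(1, Rational(-2, 5), Mul(Rational(2, 5), 16))), 2), -251) = Mul(Pow(Add(5, Add(1, Rational(-2, 5), Rational(32, 5))), 2), -251) = Mul(Pow(Add(5, 7), 2), -251) = Mul(Pow(12, 2), -251) = Mul(144, -251) = -36144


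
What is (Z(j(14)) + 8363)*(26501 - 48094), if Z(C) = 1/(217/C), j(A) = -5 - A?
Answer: -39185939936/217 ≈ -1.8058e+8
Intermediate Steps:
Z(C) = C/217
(Z(j(14)) + 8363)*(26501 - 48094) = ((-5 - 1*14)/217 + 8363)*(26501 - 48094) = ((-5 - 14)/217 + 8363)*(-21593) = ((1/217)*(-19) + 8363)*(-21593) = (-19/217 + 8363)*(-21593) = (1814752/217)*(-21593) = -39185939936/217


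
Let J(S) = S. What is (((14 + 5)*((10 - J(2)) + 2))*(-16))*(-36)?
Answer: 109440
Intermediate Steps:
(((14 + 5)*((10 - J(2)) + 2))*(-16))*(-36) = (((14 + 5)*((10 - 1*2) + 2))*(-16))*(-36) = ((19*((10 - 2) + 2))*(-16))*(-36) = ((19*(8 + 2))*(-16))*(-36) = ((19*10)*(-16))*(-36) = (190*(-16))*(-36) = -3040*(-36) = 109440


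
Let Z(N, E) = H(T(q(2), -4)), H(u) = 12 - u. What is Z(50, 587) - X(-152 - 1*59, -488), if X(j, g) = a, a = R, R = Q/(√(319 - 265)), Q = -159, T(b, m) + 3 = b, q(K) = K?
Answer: 13 + 53*√6/6 ≈ 34.637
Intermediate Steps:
T(b, m) = -3 + b
Z(N, E) = 13 (Z(N, E) = 12 - (-3 + 2) = 12 - 1*(-1) = 12 + 1 = 13)
R = -53*√6/6 (R = -159/√(319 - 265) = -159*√6/18 = -53*√6/6 ≈ -21.637)
a = -53*√6/6 ≈ -21.637
X(j, g) = -53*√6/6
Z(50, 587) - X(-152 - 1*59, -488) = 13 - (-53)*√6/6 = 13 + 53*√6/6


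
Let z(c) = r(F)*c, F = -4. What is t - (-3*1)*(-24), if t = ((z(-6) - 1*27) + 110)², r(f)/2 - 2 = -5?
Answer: 14089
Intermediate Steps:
r(f) = -6 (r(f) = 4 + 2*(-5) = 4 - 10 = -6)
z(c) = -6*c
t = 14161 (t = ((-6*(-6) - 1*27) + 110)² = ((36 - 27) + 110)² = (9 + 110)² = 119² = 14161)
t - (-3*1)*(-24) = 14161 - (-3*1)*(-24) = 14161 - (-3)*(-24) = 14161 - 1*72 = 14161 - 72 = 14089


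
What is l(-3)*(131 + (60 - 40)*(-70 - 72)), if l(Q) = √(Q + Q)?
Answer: -2709*I*√6 ≈ -6635.7*I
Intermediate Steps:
l(Q) = √2*√Q (l(Q) = √(2*Q) = √2*√Q)
l(-3)*(131 + (60 - 40)*(-70 - 72)) = (√2*√(-3))*(131 + (60 - 40)*(-70 - 72)) = (√2*(I*√3))*(131 + 20*(-142)) = (I*√6)*(131 - 2840) = (I*√6)*(-2709) = -2709*I*√6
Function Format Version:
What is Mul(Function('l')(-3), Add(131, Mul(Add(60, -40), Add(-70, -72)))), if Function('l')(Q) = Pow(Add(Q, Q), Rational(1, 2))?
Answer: Mul(-2709, I, Pow(6, Rational(1, 2))) ≈ Mul(-6635.7, I)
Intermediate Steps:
Function('l')(Q) = Mul(Pow(2, Rational(1, 2)), Pow(Q, Rational(1, 2))) (Function('l')(Q) = Pow(Mul(2, Q), Rational(1, 2)) = Mul(Pow(2, Rational(1, 2)), Pow(Q, Rational(1, 2))))
Mul(Function('l')(-3), Add(131, Mul(Add(60, -40), Add(-70, -72)))) = Mul(Mul(Pow(2, Rational(1, 2)), Pow(-3, Rational(1, 2))), Add(131, Mul(Add(60, -40), Add(-70, -72)))) = Mul(Mul(Pow(2, Rational(1, 2)), Mul(I, Pow(3, Rational(1, 2)))), Add(131, Mul(20, -142))) = Mul(Mul(I, Pow(6, Rational(1, 2))), Add(131, -2840)) = Mul(Mul(I, Pow(6, Rational(1, 2))), -2709) = Mul(-2709, I, Pow(6, Rational(1, 2)))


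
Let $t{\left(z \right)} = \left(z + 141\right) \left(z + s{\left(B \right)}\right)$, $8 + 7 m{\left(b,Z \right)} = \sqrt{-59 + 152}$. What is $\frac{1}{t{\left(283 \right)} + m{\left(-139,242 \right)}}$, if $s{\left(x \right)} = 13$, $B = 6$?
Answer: $\frac{2049880}{257265796769} - \frac{7 \sqrt{93}}{771797390307} \approx 7.9679 \cdot 10^{-6}$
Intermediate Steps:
$m{\left(b,Z \right)} = - \frac{8}{7} + \frac{\sqrt{93}}{7}$ ($m{\left(b,Z \right)} = - \frac{8}{7} + \frac{\sqrt{-59 + 152}}{7} = - \frac{8}{7} + \frac{\sqrt{93}}{7}$)
$t{\left(z \right)} = \left(13 + z\right) \left(141 + z\right)$ ($t{\left(z \right)} = \left(z + 141\right) \left(z + 13\right) = \left(141 + z\right) \left(13 + z\right) = \left(13 + z\right) \left(141 + z\right)$)
$\frac{1}{t{\left(283 \right)} + m{\left(-139,242 \right)}} = \frac{1}{\left(1833 + 283^{2} + 154 \cdot 283\right) - \left(\frac{8}{7} - \frac{\sqrt{93}}{7}\right)} = \frac{1}{\left(1833 + 80089 + 43582\right) - \left(\frac{8}{7} - \frac{\sqrt{93}}{7}\right)} = \frac{1}{125504 - \left(\frac{8}{7} - \frac{\sqrt{93}}{7}\right)} = \frac{1}{\frac{878520}{7} + \frac{\sqrt{93}}{7}}$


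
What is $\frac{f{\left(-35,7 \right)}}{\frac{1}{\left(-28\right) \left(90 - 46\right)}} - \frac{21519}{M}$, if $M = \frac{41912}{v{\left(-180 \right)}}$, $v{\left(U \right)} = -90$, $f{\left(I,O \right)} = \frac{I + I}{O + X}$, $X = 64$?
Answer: $\frac{1875998645}{1487876} \approx 1260.9$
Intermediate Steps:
$f{\left(I,O \right)} = \frac{2 I}{64 + O}$ ($f{\left(I,O \right)} = \frac{I + I}{O + 64} = \frac{2 I}{64 + O}$)
$M = - \frac{20956}{45}$ ($M = \frac{41912}{-90} = 41912 \left(- \frac{1}{90}\right) = - \frac{20956}{45} \approx -465.69$)
$\frac{f{\left(-35,7 \right)}}{\frac{1}{\left(-28\right) \left(90 - 46\right)}} - \frac{21519}{M} = \frac{2 \left(-35\right) \frac{1}{64 + 7}}{\frac{1}{\left(-28\right) \left(90 - 46\right)}} - \frac{21519}{- \frac{20956}{45}} = \frac{2 \left(-35\right) \frac{1}{71}}{\frac{1}{\left(-28\right) 44}} - - \frac{968355}{20956} = \frac{2 \left(-35\right) \frac{1}{71}}{\frac{1}{-1232}} + \frac{968355}{20956} = - \frac{70}{71 \left(- \frac{1}{1232}\right)} + \frac{968355}{20956} = \left(- \frac{70}{71}\right) \left(-1232\right) + \frac{968355}{20956} = \frac{86240}{71} + \frac{968355}{20956} = \frac{1875998645}{1487876}$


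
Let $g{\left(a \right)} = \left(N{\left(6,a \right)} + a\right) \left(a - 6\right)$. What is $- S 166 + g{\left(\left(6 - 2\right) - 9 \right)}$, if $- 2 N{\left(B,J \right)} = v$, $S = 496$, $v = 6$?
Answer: $-82248$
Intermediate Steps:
$N{\left(B,J \right)} = -3$ ($N{\left(B,J \right)} = \left(- \frac{1}{2}\right) 6 = -3$)
$g{\left(a \right)} = \left(-6 + a\right) \left(-3 + a\right)$ ($g{\left(a \right)} = \left(-3 + a\right) \left(a - 6\right) = \left(-3 + a\right) \left(-6 + a\right) = \left(-6 + a\right) \left(-3 + a\right)$)
$- S 166 + g{\left(\left(6 - 2\right) - 9 \right)} = \left(-1\right) 496 \cdot 166 + \left(18 + \left(\left(6 - 2\right) - 9\right)^{2} - 9 \left(\left(6 - 2\right) - 9\right)\right) = \left(-496\right) 166 + \left(18 + \left(\left(6 - 2\right) - 9\right)^{2} - 9 \left(\left(6 - 2\right) - 9\right)\right) = -82336 + \left(18 + \left(4 - 9\right)^{2} - 9 \left(4 - 9\right)\right) = -82336 + \left(18 + \left(-5\right)^{2} - -45\right) = -82336 + \left(18 + 25 + 45\right) = -82336 + 88 = -82248$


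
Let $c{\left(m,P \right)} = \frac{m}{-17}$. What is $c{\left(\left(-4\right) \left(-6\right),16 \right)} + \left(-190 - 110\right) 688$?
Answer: $- \frac{3508824}{17} \approx -2.064 \cdot 10^{5}$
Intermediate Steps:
$c{\left(m,P \right)} = - \frac{m}{17}$ ($c{\left(m,P \right)} = m \left(- \frac{1}{17}\right) = - \frac{m}{17}$)
$c{\left(\left(-4\right) \left(-6\right),16 \right)} + \left(-190 - 110\right) 688 = - \frac{\left(-4\right) \left(-6\right)}{17} + \left(-190 - 110\right) 688 = \left(- \frac{1}{17}\right) 24 - 206400 = - \frac{24}{17} - 206400 = - \frac{3508824}{17}$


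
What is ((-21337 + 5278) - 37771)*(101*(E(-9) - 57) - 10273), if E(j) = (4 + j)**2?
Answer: 726974150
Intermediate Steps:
((-21337 + 5278) - 37771)*(101*(E(-9) - 57) - 10273) = ((-21337 + 5278) - 37771)*(101*((4 - 9)**2 - 57) - 10273) = (-16059 - 37771)*(101*((-5)**2 - 57) - 10273) = -53830*(101*(25 - 57) - 10273) = -53830*(101*(-32) - 10273) = -53830*(-3232 - 10273) = -53830*(-13505) = 726974150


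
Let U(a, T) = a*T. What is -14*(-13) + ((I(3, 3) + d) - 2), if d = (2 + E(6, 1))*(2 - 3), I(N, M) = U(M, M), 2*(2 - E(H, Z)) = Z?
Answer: 371/2 ≈ 185.50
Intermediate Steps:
U(a, T) = T*a
E(H, Z) = 2 - Z/2
I(N, M) = M² (I(N, M) = M*M = M²)
d = -7/2 (d = (2 + (2 - ½*1))*(2 - 3) = (2 + (2 - ½))*(-1) = (2 + 3/2)*(-1) = (7/2)*(-1) = -7/2 ≈ -3.5000)
-14*(-13) + ((I(3, 3) + d) - 2) = -14*(-13) + ((3² - 7/2) - 2) = 182 + ((9 - 7/2) - 2) = 182 + (11/2 - 2) = 182 + 7/2 = 371/2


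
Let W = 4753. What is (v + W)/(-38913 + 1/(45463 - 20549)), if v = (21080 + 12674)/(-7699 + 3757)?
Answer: -232977939404/1910842086051 ≈ -0.12192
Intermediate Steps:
v = -16877/1971 (v = 33754/(-3942) = 33754*(-1/3942) = -16877/1971 ≈ -8.5627)
(v + W)/(-38913 + 1/(45463 - 20549)) = (-16877/1971 + 4753)/(-38913 + 1/(45463 - 20549)) = 9351286/(1971*(-38913 + 1/24914)) = 9351286/(1971*(-969478481/24914)) = (9351286/1971)*(-24914/969478481) = -232977939404/1910842086051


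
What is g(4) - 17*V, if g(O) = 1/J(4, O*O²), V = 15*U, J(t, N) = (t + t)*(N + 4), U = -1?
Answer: 138721/544 ≈ 255.00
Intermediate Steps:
J(t, N) = 2*t*(4 + N) (J(t, N) = (2*t)*(4 + N) = 2*t*(4 + N))
V = -15 (V = 15*(-1) = -15)
g(O) = 1/(32 + 8*O³) (g(O) = 1/(2*4*(4 + O*O²)) = 1/(2*4*(4 + O³)) = 1/(32 + 8*O³))
g(4) - 17*V = 1/(8*(4 + 4³)) - 17*(-15) = 1/(8*(4 + 64)) + 255 = (⅛)/68 + 255 = (⅛)*(1/68) + 255 = 1/544 + 255 = 138721/544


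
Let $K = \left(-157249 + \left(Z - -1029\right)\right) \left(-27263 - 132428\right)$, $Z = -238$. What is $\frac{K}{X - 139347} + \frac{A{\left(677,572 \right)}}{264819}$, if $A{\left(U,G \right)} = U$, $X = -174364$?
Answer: $- \frac{6616485151147135}{83076633309} \approx -79643.0$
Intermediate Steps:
$K = 24984934478$ ($K = \left(-157249 - -791\right) \left(-27263 - 132428\right) = \left(-157249 + \left(-238 + 1029\right)\right) \left(-159691\right) = \left(-157249 + 791\right) \left(-159691\right) = \left(-156458\right) \left(-159691\right) = 24984934478$)
$\frac{K}{X - 139347} + \frac{A{\left(677,572 \right)}}{264819} = \frac{24984934478}{-174364 - 139347} + \frac{677}{264819} = \frac{24984934478}{-313711} + 677 \cdot \frac{1}{264819} = 24984934478 \left(- \frac{1}{313711}\right) + \frac{677}{264819} = - \frac{24984934478}{313711} + \frac{677}{264819} = - \frac{6616485151147135}{83076633309}$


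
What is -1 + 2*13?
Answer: 25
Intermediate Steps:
-1 + 2*13 = -1 + 26 = 25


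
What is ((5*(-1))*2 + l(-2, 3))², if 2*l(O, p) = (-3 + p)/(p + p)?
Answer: 100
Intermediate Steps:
l(O, p) = (-3 + p)/(4*p) (l(O, p) = ((-3 + p)/(p + p))/2 = ((-3 + p)/((2*p)))/2 = ((-3 + p)*(1/(2*p)))/2 = ((-3 + p)/(2*p))/2 = (-3 + p)/(4*p))
((5*(-1))*2 + l(-2, 3))² = ((5*(-1))*2 + (¼)*(-3 + 3)/3)² = (-5*2 + (¼)*(⅓)*0)² = (-10 + 0)² = (-10)² = 100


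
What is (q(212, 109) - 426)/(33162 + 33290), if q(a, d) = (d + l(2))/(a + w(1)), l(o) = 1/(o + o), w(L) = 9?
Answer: -376147/58743568 ≈ -0.0064032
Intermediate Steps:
l(o) = 1/(2*o)
q(a, d) = (¼ + d)/(9 + a) (q(a, d) = (d + (½)/2)/(a + 9) = (d + (½)*(½))/(9 + a) = (d + ¼)/(9 + a) = (¼ + d)/(9 + a))
(q(212, 109) - 426)/(33162 + 33290) = ((¼ + 109)/(9 + 212) - 426)/(33162 + 33290) = ((437/4)/221 - 426)/66452 = ((1/221)*(437/4) - 426)*(1/66452) = (437/884 - 426)*(1/66452) = -376147/884*1/66452 = -376147/58743568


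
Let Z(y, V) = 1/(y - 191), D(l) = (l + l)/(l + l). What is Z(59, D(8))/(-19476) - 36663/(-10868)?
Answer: 2142146011/634995504 ≈ 3.3735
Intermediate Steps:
D(l) = 1 (D(l) = (2*l)/((2*l)) = (2*l)*(1/(2*l)) = 1)
Z(y, V) = 1/(-191 + y)
Z(59, D(8))/(-19476) - 36663/(-10868) = 1/((-191 + 59)*(-19476)) - 36663/(-10868) = -1/19476/(-132) - 36663*(-1/10868) = -1/132*(-1/19476) + 3333/988 = 1/2570832 + 3333/988 = 2142146011/634995504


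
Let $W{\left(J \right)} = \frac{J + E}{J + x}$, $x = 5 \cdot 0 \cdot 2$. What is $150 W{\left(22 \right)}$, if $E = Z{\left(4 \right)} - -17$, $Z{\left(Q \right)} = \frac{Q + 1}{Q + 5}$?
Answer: $\frac{8900}{33} \approx 269.7$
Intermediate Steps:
$Z{\left(Q \right)} = \frac{1 + Q}{5 + Q}$
$x = 0$ ($x = 0 \cdot 2 = 0$)
$E = \frac{158}{9}$ ($E = \frac{1 + 4}{5 + 4} - -17 = \frac{1}{9} \cdot 5 + 17 = \frac{5}{9} + 17 = \frac{158}{9} \approx 17.556$)
$W{\left(J \right)} = \frac{\frac{158}{9} + J}{J}$ ($W{\left(J \right)} = \frac{J + \frac{158}{9}}{J + 0} = \frac{\frac{158}{9} + J}{J}$)
$150 W{\left(22 \right)} = 150 \frac{\frac{158}{9} + 22}{22} = 150 \cdot \frac{1}{22} \cdot \frac{356}{9} = 150 \cdot \frac{178}{99} = \frac{8900}{33}$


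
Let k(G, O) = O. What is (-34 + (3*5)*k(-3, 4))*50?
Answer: 1300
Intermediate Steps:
(-34 + (3*5)*k(-3, 4))*50 = (-34 + (3*5)*4)*50 = (-34 + 15*4)*50 = (-34 + 60)*50 = 26*50 = 1300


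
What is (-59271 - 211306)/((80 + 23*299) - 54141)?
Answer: 270577/47184 ≈ 5.7345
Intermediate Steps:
(-59271 - 211306)/((80 + 23*299) - 54141) = -270577/((80 + 6877) - 54141) = -270577/(6957 - 54141) = -270577/(-47184) = -270577*(-1/47184) = 270577/47184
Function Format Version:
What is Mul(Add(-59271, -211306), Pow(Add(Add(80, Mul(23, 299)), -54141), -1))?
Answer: Rational(270577, 47184) ≈ 5.7345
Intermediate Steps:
Mul(Add(-59271, -211306), Pow(Add(Add(80, Mul(23, 299)), -54141), -1)) = Mul(-270577, Pow(Add(Add(80, 6877), -54141), -1)) = Mul(-270577, Pow(Add(6957, -54141), -1)) = Mul(-270577, Pow(-47184, -1)) = Mul(-270577, Rational(-1, 47184)) = Rational(270577, 47184)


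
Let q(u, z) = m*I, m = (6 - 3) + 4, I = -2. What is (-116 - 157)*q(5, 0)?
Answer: 3822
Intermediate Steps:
m = 7 (m = 3 + 4 = 7)
q(u, z) = -14 (q(u, z) = 7*(-2) = -14)
(-116 - 157)*q(5, 0) = (-116 - 157)*(-14) = -273*(-14) = 3822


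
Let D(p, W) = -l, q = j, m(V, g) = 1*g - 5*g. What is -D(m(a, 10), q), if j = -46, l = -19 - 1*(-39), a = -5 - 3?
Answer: 20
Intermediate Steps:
a = -8
m(V, g) = -4*g (m(V, g) = g - 5*g = -4*g)
l = 20 (l = -19 + 39 = 20)
q = -46
D(p, W) = -20 (D(p, W) = -1*20 = -20)
-D(m(a, 10), q) = -1*(-20) = 20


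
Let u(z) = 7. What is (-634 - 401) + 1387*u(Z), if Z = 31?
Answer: 8674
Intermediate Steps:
(-634 - 401) + 1387*u(Z) = (-634 - 401) + 1387*7 = -1035 + 9709 = 8674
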